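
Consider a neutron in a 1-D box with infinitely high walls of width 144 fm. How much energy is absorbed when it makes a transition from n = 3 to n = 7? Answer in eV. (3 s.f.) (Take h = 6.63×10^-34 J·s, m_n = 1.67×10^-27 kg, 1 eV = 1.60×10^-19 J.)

E_1 = h²/(8m_nL²) = 1.587×10^-15 J.
|ΔE| = |3² − 7²|·E_1 = 40·1.587×10^-15 J = 6.348×10^-14 J = 3.97×10^5 eV.

|ΔE| = 3.97×10^5 eV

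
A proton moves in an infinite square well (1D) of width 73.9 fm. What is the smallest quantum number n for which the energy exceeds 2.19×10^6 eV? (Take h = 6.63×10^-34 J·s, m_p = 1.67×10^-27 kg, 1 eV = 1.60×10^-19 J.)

n = 8

E_1 = h²/(8m_pL²) = 6.025×10^-15 J = 3.766×10^4 eV.
Need n² > 2.19×10^6/3.766×10^4 = 58.15, i.e. n > 7.626.
The smallest integer satisfying this is n = 8.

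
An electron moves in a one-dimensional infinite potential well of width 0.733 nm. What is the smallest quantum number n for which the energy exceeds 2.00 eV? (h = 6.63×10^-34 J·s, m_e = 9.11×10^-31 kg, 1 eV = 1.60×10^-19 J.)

n = 2

E_1 = h²/(8m_eL²) = 1.123×10^-19 J = 0.7019 eV.
Need n² > 2.00/0.7019 = 2.849, i.e. n > 1.688.
The smallest integer satisfying this is n = 2.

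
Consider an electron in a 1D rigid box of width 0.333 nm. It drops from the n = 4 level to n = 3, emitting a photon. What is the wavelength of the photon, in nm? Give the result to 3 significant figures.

λ = 52.2 nm

E_1 = h²/(8m_eL²) = 5.433×10^-19 J, so ΔE = (4² − 3²)E_1 = 3.803×10^-18 J.
λ = hc/ΔE = (6.626×10^-34·2.998×10^8)/3.803×10^-18 = 5.22×10^-8 m = 52.2 nm.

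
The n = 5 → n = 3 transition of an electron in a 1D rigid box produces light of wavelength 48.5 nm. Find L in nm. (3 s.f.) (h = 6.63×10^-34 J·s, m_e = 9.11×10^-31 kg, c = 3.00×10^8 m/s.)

The photon carries ΔE = hc/λ = 6.63×10^-34·3.00×10^8/4.85×10^-8 m = 4.101×10^-18 J.
Since ΔE = (5² − 3²)E_1, E_1 = 2.563×10^-19 J, and L = h/√(8m_eE_1) = 4.85×10^-10 m = 0.485 nm.

L = 0.485 nm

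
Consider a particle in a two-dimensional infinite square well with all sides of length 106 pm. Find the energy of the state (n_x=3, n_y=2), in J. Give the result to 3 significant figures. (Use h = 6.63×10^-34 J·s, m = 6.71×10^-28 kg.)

E = 9.47×10^-20 J

For a 2D rectangular well E = (h²/8m)·Σ n_i²/L_i² = (6.63×10^-34)²/(8·6.71×10^-28) · [3²/(106 pm)² + 2²/(106 pm)²].
Evaluating gives E = 9.47×10^-20 J.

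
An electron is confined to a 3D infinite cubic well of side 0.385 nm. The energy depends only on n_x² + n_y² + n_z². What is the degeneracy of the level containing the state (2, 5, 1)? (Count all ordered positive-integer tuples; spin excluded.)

degeneracy = 6

The level has n_x² + n_y² + n_z² = 30. The ordered positive-integer solutions are (1, 2, 5), (1, 5, 2), (2, 1, 5), (2, 5, 1), (5, 1, 2), (5, 2, 1).
That gives 6 states.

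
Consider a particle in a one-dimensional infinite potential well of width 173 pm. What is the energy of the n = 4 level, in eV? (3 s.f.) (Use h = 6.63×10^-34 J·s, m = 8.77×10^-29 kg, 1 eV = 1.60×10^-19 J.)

For an infinite well E_n = n²h²/(8mL²), so E_1 = h²/(8mL²) = (6.63×10^-34)²/(8·8.77×10^-29·(1.73×10^-10 m)²) = 2.093×10^-20 J.
Then E_4 = 4²·E_1 = 16·2.093×10^-20 J = 3.349×10^-19 J.
Converting, E_4 = 3.349×10^-19 J / (1.60×10^-19 J/eV) = 2.09 eV.

E_4 = 2.09 eV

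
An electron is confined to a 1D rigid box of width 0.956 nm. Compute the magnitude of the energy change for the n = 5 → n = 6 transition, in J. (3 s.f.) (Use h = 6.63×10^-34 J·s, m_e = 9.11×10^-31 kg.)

E_1 = h²/(8m_eL²) = 6.599×10^-20 J.
|ΔE| = |5² − 6²|·E_1 = 11·6.599×10^-20 J = 7.26×10^-19 J.

|ΔE| = 7.26×10^-19 J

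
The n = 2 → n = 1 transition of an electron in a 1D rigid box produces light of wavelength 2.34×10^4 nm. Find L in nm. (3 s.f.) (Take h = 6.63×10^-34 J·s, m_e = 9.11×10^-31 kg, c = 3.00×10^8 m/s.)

The photon carries ΔE = hc/λ = 6.63×10^-34·3.00×10^8/2.34×10^-5 m = 8.500×10^-21 J.
Since ΔE = (2² − 1²)E_1, E_1 = 2.833×10^-21 J, and L = h/√(8m_eE_1) = 4.61×10^-9 m = 4.61 nm.

L = 4.61 nm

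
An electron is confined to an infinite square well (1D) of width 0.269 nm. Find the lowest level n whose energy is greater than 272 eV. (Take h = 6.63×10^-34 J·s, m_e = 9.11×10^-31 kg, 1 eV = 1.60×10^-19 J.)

E_1 = h²/(8m_eL²) = 8.335×10^-19 J = 5.209 eV.
Need n² > 272/5.209 = 52.22, i.e. n > 7.226.
The smallest integer satisfying this is n = 8.

n = 8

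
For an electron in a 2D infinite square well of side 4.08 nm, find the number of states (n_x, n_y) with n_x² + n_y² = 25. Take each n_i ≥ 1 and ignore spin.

degeneracy = 2

The level has n_x² + n_y² = 25. The ordered positive-integer solutions are (3, 4), (4, 3).
That gives 2 states.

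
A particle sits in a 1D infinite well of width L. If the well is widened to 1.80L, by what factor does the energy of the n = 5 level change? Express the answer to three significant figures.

0.309

E_n ∝ 1/L², so the energy scales by 1/1.80² = 0.309.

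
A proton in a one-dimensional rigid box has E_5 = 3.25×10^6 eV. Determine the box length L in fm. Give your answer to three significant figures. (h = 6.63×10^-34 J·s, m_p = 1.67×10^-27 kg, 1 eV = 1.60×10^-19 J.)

From E_n = n²h²/(8m_pL²), L = n·h/√(8m_pE_n).
E_5 = 3.25×10^6 eV = 5.200×10^-13 J, so L = 5·6.63×10^-34/√(8·1.67×10^-27·5.200×10^-13) = 3.98×10^-14 m = 39.8 fm.

L = 39.8 fm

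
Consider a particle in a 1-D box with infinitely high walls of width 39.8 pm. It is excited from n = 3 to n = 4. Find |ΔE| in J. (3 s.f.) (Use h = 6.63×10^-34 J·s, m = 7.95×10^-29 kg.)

|ΔE| = 3.05×10^-18 J

E_1 = h²/(8mL²) = 4.363×10^-19 J.
|ΔE| = |3² − 4²|·E_1 = 7·4.363×10^-19 J = 3.05×10^-18 J.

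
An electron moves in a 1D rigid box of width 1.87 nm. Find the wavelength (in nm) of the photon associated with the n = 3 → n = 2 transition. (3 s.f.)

E_1 = h²/(8m_eL²) = 1.723×10^-20 J, so ΔE = (3² − 2²)E_1 = 8.615×10^-20 J.
λ = hc/ΔE = (6.626×10^-34·2.998×10^8)/8.615×10^-20 = 2.31×10^-6 m = 2.31×10^3 nm.

λ = 2.31×10^3 nm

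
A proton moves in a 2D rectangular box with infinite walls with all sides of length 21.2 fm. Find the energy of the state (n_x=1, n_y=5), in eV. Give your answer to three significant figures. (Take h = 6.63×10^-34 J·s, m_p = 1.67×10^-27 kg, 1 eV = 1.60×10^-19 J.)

For a 2D rectangular well E = (h²/8m_p)·Σ n_i²/L_i² = (6.63×10^-34)²/(8·1.67×10^-27) · [1²/(21.2 fm)² + 5²/(21.2 fm)²].
Evaluating gives E = 1.903×10^-12 J = 1.19×10^7 eV.

E = 1.19×10^7 eV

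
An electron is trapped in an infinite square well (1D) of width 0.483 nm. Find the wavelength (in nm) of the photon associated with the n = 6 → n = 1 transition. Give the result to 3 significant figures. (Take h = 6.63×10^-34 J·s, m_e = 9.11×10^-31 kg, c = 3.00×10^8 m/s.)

E_1 = h²/(8m_eL²) = 2.585×10^-19 J, so ΔE = (6² − 1²)E_1 = 9.048×10^-18 J.
λ = hc/ΔE = (6.63×10^-34·3.00×10^8)/9.048×10^-18 = 2.20×10^-8 m = 22.0 nm.

λ = 22.0 nm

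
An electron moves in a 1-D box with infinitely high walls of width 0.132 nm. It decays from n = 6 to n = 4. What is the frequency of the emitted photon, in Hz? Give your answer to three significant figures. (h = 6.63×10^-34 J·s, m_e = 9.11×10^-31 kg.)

f = 1.04×10^17 Hz

E_1 = h²/(8m_eL²) = 3.462×10^-18 J and ΔE = (6² − 4²)E_1 = 6.924×10^-17 J.
f = ΔE/h = 6.924×10^-17/6.63×10^-34 = 1.04×10^17 Hz.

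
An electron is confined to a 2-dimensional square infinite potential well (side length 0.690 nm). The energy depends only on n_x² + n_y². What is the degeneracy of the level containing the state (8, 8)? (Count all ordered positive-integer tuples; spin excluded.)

The level has n_x² + n_y² = 128. The ordered positive-integer solutions are (8, 8).
That gives 1 state.

degeneracy = 1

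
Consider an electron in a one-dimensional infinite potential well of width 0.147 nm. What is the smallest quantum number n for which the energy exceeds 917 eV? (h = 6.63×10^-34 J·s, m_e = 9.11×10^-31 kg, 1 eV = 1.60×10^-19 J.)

E_1 = h²/(8m_eL²) = 2.791×10^-18 J = 17.44 eV.
Need n² > 917/17.44 = 52.58, i.e. n > 7.251.
The smallest integer satisfying this is n = 8.

n = 8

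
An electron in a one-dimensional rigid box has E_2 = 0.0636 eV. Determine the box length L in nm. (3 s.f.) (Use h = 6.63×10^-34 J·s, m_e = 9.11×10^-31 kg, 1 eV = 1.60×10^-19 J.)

From E_n = n²h²/(8m_eL²), L = n·h/√(8m_eE_n).
E_2 = 0.0636 eV = 1.018×10^-20 J, so L = 2·6.63×10^-34/√(8·9.11×10^-31·1.018×10^-20) = 4.87×10^-9 m = 4.87 nm.

L = 4.87 nm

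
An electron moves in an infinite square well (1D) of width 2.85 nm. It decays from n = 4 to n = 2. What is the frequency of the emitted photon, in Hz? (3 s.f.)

f = 1.34×10^14 Hz

E_1 = h²/(8m_eL²) = 7.417×10^-21 J and ΔE = (4² − 2²)E_1 = 8.900×10^-20 J.
f = ΔE/h = 8.900×10^-20/6.626×10^-34 = 1.34×10^14 Hz.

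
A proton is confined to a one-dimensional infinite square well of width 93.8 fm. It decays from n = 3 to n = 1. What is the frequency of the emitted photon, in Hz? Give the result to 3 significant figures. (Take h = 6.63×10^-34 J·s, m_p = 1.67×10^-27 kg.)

f = 4.51×10^19 Hz

E_1 = h²/(8m_pL²) = 3.740×10^-15 J and ΔE = (3² − 1²)E_1 = 2.992×10^-14 J.
f = ΔE/h = 2.992×10^-14/6.63×10^-34 = 4.51×10^19 Hz.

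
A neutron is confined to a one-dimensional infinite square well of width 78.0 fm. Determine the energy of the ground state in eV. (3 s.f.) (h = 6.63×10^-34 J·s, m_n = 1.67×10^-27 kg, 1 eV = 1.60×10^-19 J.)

For an infinite well E_n = n²h²/(8m_nL²), so E_1 = h²/(8m_nL²) = (6.63×10^-34)²/(8·1.67×10^-27·(7.80×10^-14 m)²) = 5.408×10^-15 J.
Converting, E_1 = 5.408×10^-15 J / (1.60×10^-19 J/eV) = 3.38×10^4 eV.

E_1 = 3.38×10^4 eV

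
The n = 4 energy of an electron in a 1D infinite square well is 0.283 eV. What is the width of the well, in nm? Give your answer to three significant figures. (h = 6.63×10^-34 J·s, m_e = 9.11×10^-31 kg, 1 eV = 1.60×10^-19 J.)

L = 4.62 nm

From E_n = n²h²/(8m_eL²), L = n·h/√(8m_eE_n).
E_4 = 0.283 eV = 4.528×10^-20 J, so L = 4·6.63×10^-34/√(8·9.11×10^-31·4.528×10^-20) = 4.62×10^-9 m = 4.62 nm.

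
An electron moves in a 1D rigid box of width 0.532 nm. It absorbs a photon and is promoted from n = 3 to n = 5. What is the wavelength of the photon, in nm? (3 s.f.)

E_1 = h²/(8m_eL²) = 2.129×10^-19 J, so ΔE = (5² − 3²)E_1 = 3.406×10^-18 J.
λ = hc/ΔE = (6.626×10^-34·2.998×10^8)/3.406×10^-18 = 5.83×10^-8 m = 58.3 nm.

λ = 58.3 nm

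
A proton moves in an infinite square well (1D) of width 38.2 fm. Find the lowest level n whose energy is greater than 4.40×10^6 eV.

n = 6

E_1 = h²/(8m_pL²) = 2.248×10^-14 J = 1.403×10^5 eV.
Need n² > 4.40×10^6/1.403×10^5 = 31.36, i.e. n > 5.600.
The smallest integer satisfying this is n = 6.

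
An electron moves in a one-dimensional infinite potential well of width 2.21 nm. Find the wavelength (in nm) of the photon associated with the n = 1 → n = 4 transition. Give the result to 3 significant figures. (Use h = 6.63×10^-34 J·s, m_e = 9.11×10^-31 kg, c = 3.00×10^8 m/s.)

E_1 = h²/(8m_eL²) = 1.235×10^-20 J, so ΔE = (4² − 1²)E_1 = 1.853×10^-19 J.
λ = hc/ΔE = (6.63×10^-34·3.00×10^8)/1.853×10^-19 = 1.07×10^-6 m = 1.07×10^3 nm.

λ = 1.07×10^3 nm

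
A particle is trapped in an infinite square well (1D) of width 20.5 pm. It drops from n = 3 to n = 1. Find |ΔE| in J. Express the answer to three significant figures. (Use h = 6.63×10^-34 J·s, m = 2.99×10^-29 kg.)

|ΔE| = 3.50×10^-17 J

E_1 = h²/(8mL²) = 4.373×10^-18 J.
|ΔE| = |3² − 1²|·E_1 = 8·4.373×10^-18 J = 3.50×10^-17 J.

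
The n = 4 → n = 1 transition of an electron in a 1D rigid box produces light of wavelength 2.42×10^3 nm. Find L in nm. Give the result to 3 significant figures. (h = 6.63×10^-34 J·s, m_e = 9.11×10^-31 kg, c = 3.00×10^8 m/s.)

The photon carries ΔE = hc/λ = 6.63×10^-34·3.00×10^8/2.42×10^-6 m = 8.219×10^-20 J.
Since ΔE = (4² − 1²)E_1, E_1 = 5.479×10^-21 J, and L = h/√(8m_eE_1) = 3.32×10^-9 m = 3.32 nm.

L = 3.32 nm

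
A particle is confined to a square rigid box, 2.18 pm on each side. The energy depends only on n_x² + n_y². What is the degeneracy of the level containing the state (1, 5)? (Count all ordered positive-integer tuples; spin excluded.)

The level has n_x² + n_y² = 26. The ordered positive-integer solutions are (1, 5), (5, 1).
That gives 2 states.

degeneracy = 2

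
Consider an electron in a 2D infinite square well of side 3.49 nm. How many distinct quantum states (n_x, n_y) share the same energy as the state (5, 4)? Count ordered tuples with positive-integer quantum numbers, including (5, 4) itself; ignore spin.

The level has n_x² + n_y² = 41. The ordered positive-integer solutions are (4, 5), (5, 4).
That gives 2 states.

degeneracy = 2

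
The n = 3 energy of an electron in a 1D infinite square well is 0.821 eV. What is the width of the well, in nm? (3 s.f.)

L = 2.03 nm

From E_n = n²h²/(8m_eL²), L = n·h/√(8m_eE_n).
E_3 = 0.821 eV = 1.315×10^-19 J, so L = 3·6.626×10^-34/√(8·9.109×10^-31·1.315×10^-19) = 2.03×10^-9 m = 2.03 nm.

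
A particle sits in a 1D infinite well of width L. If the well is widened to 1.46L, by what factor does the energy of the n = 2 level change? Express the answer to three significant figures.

E_n ∝ 1/L², so the energy scales by 1/1.46² = 0.469.

0.469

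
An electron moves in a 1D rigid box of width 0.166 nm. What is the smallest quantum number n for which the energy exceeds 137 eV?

n = 4

E_1 = h²/(8m_eL²) = 2.186×10^-18 J = 13.65 eV.
Need n² > 137/13.65 = 10.04, i.e. n > 3.169.
The smallest integer satisfying this is n = 4.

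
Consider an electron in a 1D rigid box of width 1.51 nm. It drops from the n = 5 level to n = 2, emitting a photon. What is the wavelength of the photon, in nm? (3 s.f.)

λ = 358 nm

E_1 = h²/(8m_eL²) = 2.642×10^-20 J, so ΔE = (5² − 2²)E_1 = 5.548×10^-19 J.
λ = hc/ΔE = (6.626×10^-34·2.998×10^8)/5.548×10^-19 = 3.58×10^-7 m = 358 nm.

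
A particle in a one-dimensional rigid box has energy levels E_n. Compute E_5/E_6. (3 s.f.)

E_n ∝ n², so E_5/E_6 = 5²/6² = 25/36 = 0.694.

0.694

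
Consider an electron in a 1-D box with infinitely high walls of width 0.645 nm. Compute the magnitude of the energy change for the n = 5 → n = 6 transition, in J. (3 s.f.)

|ΔE| = 1.59×10^-18 J

E_1 = h²/(8m_eL²) = 1.448×10^-19 J.
|ΔE| = |5² − 6²|·E_1 = 11·1.448×10^-19 J = 1.59×10^-18 J.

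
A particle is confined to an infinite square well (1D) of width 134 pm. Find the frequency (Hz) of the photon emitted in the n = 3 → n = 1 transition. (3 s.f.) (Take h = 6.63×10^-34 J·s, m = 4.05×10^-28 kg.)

E_1 = h²/(8mL²) = 7.556×10^-21 J and ΔE = (3² − 1²)E_1 = 6.045×10^-20 J.
f = ΔE/h = 6.045×10^-20/6.63×10^-34 = 9.12×10^13 Hz.

f = 9.12×10^13 Hz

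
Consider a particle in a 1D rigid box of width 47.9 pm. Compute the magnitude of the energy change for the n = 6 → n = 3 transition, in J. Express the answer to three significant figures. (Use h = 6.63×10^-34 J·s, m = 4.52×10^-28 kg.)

|ΔE| = 1.43×10^-18 J

E_1 = h²/(8mL²) = 5.298×10^-20 J.
|ΔE| = |6² − 3²|·E_1 = 27·5.298×10^-20 J = 1.43×10^-18 J.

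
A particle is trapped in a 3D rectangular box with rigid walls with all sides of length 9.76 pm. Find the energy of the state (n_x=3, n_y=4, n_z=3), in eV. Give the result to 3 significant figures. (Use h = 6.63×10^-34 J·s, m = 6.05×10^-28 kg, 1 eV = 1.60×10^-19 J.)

For a 3D rectangular well E = (h²/8m)·Σ n_i²/L_i² = (6.63×10^-34)²/(8·6.05×10^-28) · [3²/(9.76 pm)² + 4²/(9.76 pm)² + 3²/(9.76 pm)²].
Evaluating gives E = 3.242×10^-17 J = 203 eV.

E = 203 eV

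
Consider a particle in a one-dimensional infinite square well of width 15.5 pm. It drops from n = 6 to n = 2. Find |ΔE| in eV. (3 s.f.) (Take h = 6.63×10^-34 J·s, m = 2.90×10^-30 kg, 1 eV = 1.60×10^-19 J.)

E_1 = h²/(8mL²) = 7.886×10^-17 J.
|ΔE| = |6² − 2²|·E_1 = 32·7.886×10^-17 J = 2.524×10^-15 J = 1.58×10^4 eV.

|ΔE| = 1.58×10^4 eV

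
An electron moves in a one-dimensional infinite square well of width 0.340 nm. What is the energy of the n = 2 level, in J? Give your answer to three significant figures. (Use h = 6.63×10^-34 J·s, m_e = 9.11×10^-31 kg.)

For an infinite well E_n = n²h²/(8m_eL²), so E_1 = h²/(8m_eL²) = (6.63×10^-34)²/(8·9.11×10^-31·(3.40×10^-10 m)²) = 5.217×10^-19 J.
Then E_2 = 2²·E_1 = 4·5.217×10^-19 J = 2.09×10^-18 J.

E_2 = 2.09×10^-18 J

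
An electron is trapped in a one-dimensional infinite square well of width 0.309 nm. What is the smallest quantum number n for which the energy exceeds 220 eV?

E_1 = h²/(8m_eL²) = 6.310×10^-19 J = 3.939 eV.
Need n² > 220/3.939 = 55.85, i.e. n > 7.473.
The smallest integer satisfying this is n = 8.

n = 8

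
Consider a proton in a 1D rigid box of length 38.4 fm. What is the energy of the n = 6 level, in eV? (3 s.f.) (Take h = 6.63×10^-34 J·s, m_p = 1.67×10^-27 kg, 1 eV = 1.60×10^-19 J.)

For an infinite well E_n = n²h²/(8m_pL²), so E_1 = h²/(8m_pL²) = (6.63×10^-34)²/(8·1.67×10^-27·(3.84×10^-14 m)²) = 2.231×10^-14 J.
Then E_6 = 6²·E_1 = 36·2.231×10^-14 J = 8.032×10^-13 J.
Converting, E_6 = 8.032×10^-13 J / (1.60×10^-19 J/eV) = 5.02×10^6 eV.

E_6 = 5.02×10^6 eV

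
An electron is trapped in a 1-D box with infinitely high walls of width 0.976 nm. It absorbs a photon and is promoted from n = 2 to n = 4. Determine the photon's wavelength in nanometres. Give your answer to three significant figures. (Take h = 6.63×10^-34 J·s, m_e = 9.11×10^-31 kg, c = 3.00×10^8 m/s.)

E_1 = h²/(8m_eL²) = 6.332×10^-20 J, so ΔE = (4² − 2²)E_1 = 7.598×10^-19 J.
λ = hc/ΔE = (6.63×10^-34·3.00×10^8)/7.598×10^-19 = 2.62×10^-7 m = 262 nm.

λ = 262 nm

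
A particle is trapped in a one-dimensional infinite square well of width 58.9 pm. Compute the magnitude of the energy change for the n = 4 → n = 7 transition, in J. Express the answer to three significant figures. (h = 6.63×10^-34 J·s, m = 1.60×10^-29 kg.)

|ΔE| = 3.27×10^-17 J

E_1 = h²/(8mL²) = 9.899×10^-19 J.
|ΔE| = |4² − 7²|·E_1 = 33·9.899×10^-19 J = 3.27×10^-17 J.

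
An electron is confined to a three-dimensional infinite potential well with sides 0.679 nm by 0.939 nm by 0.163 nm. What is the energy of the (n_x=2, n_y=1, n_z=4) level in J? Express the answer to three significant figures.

For a 3D rectangular well E = (h²/8m_e)·Σ n_i²/L_i² = (6.626×10^-34)²/(8·9.109×10^-31) · [2²/(0.679 nm)² + 1²/(0.939 nm)² + 4²/(0.163 nm)²].
Evaluating gives E = 3.69×10^-17 J.

E = 3.69×10^-17 J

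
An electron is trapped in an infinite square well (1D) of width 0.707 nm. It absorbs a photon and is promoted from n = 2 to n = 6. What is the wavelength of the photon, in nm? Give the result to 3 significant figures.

λ = 51.5 nm

E_1 = h²/(8m_eL²) = 1.205×10^-19 J, so ΔE = (6² − 2²)E_1 = 3.856×10^-18 J.
λ = hc/ΔE = (6.626×10^-34·2.998×10^8)/3.856×10^-18 = 5.15×10^-8 m = 51.5 nm.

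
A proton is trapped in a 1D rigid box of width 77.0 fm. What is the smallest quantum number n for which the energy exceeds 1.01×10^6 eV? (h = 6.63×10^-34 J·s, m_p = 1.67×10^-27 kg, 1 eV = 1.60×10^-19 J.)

E_1 = h²/(8m_pL²) = 5.549×10^-15 J = 3.468×10^4 eV.
Need n² > 1.01×10^6/3.468×10^4 = 29.12, i.e. n > 5.396.
The smallest integer satisfying this is n = 6.

n = 6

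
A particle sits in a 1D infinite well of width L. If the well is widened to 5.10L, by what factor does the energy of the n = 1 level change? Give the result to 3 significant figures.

0.0384

E_n ∝ 1/L², so the energy scales by 1/5.10² = 0.0384.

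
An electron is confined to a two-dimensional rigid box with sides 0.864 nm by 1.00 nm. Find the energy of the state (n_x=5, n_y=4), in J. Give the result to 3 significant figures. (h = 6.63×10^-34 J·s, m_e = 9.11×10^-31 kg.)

For a 2D rectangular well E = (h²/8m_e)·Σ n_i²/L_i² = (6.63×10^-34)²/(8·9.11×10^-31) · [5²/(0.864 nm)² + 4²/(1.00 nm)²].
Evaluating gives E = 2.98×10^-18 J.

E = 2.98×10^-18 J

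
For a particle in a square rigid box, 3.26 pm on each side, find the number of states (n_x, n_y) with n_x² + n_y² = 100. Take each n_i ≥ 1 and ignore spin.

degeneracy = 2

The level has n_x² + n_y² = 100. The ordered positive-integer solutions are (6, 8), (8, 6).
That gives 2 states.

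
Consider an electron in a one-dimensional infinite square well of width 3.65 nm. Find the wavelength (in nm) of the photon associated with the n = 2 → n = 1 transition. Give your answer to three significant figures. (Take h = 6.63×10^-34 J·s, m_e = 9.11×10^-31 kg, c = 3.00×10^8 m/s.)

E_1 = h²/(8m_eL²) = 4.527×10^-21 J, so ΔE = (2² − 1²)E_1 = 1.358×10^-20 J.
λ = hc/ΔE = (6.63×10^-34·3.00×10^8)/1.358×10^-20 = 1.46×10^-5 m = 1.46×10^4 nm.

λ = 1.46×10^4 nm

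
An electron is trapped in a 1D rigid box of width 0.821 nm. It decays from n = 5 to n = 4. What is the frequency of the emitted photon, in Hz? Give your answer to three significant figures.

E_1 = h²/(8m_eL²) = 8.938×10^-20 J and ΔE = (5² − 4²)E_1 = 8.044×10^-19 J.
f = ΔE/h = 8.044×10^-19/6.626×10^-34 = 1.21×10^15 Hz.

f = 1.21×10^15 Hz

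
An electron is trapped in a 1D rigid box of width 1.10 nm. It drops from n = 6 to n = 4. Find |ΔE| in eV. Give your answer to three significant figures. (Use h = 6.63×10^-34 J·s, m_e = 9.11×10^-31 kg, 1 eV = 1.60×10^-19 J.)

E_1 = h²/(8m_eL²) = 4.985×10^-20 J.
|ΔE| = |6² − 4²|·E_1 = 20·4.985×10^-20 J = 9.970×10^-19 J = 6.23 eV.

|ΔE| = 6.23 eV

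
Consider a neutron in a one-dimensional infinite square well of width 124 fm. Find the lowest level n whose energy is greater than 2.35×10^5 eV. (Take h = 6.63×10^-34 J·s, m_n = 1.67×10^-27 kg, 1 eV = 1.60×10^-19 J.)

n = 5

E_1 = h²/(8m_nL²) = 2.140×10^-15 J = 1.338×10^4 eV.
Need n² > 2.35×10^5/1.338×10^4 = 17.56, i.e. n > 4.190.
The smallest integer satisfying this is n = 5.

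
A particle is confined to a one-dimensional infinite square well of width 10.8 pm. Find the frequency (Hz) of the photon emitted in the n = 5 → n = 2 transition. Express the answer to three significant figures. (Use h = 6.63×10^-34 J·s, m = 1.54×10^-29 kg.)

E_1 = h²/(8mL²) = 3.059×10^-17 J and ΔE = (5² − 2²)E_1 = 6.424×10^-16 J.
f = ΔE/h = 6.424×10^-16/6.63×10^-34 = 9.69×10^17 Hz.

f = 9.69×10^17 Hz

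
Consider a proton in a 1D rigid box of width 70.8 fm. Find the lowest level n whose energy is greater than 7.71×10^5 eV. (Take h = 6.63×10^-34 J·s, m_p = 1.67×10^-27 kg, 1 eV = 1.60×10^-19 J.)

n = 5

E_1 = h²/(8m_pL²) = 6.564×10^-15 J = 4.102×10^4 eV.
Need n² > 7.71×10^5/4.102×10^4 = 18.80, i.e. n > 4.336.
The smallest integer satisfying this is n = 5.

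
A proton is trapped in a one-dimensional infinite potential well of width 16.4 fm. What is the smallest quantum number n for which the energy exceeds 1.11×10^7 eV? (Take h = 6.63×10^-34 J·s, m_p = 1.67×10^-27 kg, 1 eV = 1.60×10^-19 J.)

n = 4

E_1 = h²/(8m_pL²) = 1.223×10^-13 J = 7.644×10^5 eV.
Need n² > 1.11×10^7/7.644×10^5 = 14.52, i.e. n > 3.811.
The smallest integer satisfying this is n = 4.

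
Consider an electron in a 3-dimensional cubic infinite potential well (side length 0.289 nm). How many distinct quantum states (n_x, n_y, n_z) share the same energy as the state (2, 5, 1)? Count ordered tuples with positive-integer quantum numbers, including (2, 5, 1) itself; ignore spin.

The level has n_x² + n_y² + n_z² = 30. The ordered positive-integer solutions are (1, 2, 5), (1, 5, 2), (2, 1, 5), (2, 5, 1), (5, 1, 2), (5, 2, 1).
That gives 6 states.

degeneracy = 6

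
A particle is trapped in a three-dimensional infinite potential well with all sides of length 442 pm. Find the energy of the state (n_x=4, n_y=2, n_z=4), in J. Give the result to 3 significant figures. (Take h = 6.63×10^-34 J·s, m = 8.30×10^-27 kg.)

For a 3D rectangular well E = (h²/8m)·Σ n_i²/L_i² = (6.63×10^-34)²/(8·8.30×10^-27) · [4²/(442 pm)² + 2²/(442 pm)² + 4²/(442 pm)²].
Evaluating gives E = 1.22×10^-21 J.

E = 1.22×10^-21 J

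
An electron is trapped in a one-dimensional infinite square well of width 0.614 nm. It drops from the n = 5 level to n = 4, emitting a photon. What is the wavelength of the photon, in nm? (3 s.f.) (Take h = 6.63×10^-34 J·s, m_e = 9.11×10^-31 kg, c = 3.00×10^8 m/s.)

λ = 138 nm

E_1 = h²/(8m_eL²) = 1.600×10^-19 J, so ΔE = (5² − 4²)E_1 = 1.440×10^-18 J.
λ = hc/ΔE = (6.63×10^-34·3.00×10^8)/1.440×10^-18 = 1.38×10^-7 m = 138 nm.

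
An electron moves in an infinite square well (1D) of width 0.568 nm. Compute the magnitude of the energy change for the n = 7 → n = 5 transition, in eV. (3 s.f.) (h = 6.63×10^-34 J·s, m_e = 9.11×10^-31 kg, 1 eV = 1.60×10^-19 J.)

E_1 = h²/(8m_eL²) = 1.869×10^-19 J.
|ΔE| = |7² − 5²|·E_1 = 24·1.869×10^-19 J = 4.486×10^-18 J = 28.0 eV.

|ΔE| = 28.0 eV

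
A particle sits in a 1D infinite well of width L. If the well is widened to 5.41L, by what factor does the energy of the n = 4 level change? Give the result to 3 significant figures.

0.0342

E_n ∝ 1/L², so the energy scales by 1/5.41² = 0.0342.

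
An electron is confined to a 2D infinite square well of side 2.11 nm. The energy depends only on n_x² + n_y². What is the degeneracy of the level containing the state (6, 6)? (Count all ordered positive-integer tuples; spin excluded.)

degeneracy = 1

The level has n_x² + n_y² = 72. The ordered positive-integer solutions are (6, 6).
That gives 1 state.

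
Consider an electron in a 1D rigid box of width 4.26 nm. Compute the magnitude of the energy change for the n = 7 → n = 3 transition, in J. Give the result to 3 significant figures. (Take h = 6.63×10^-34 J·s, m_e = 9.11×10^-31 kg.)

E_1 = h²/(8m_eL²) = 3.324×10^-21 J.
|ΔE| = |7² − 3²|·E_1 = 40·3.324×10^-21 J = 1.33×10^-19 J.

|ΔE| = 1.33×10^-19 J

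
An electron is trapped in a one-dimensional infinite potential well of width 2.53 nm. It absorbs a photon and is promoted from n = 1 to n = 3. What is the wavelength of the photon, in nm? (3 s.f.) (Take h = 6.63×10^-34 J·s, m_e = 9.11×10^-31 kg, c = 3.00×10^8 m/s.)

E_1 = h²/(8m_eL²) = 9.423×10^-21 J, so ΔE = (3² − 1²)E_1 = 7.538×10^-20 J.
λ = hc/ΔE = (6.63×10^-34·3.00×10^8)/7.538×10^-20 = 2.64×10^-6 m = 2.64×10^3 nm.

λ = 2.64×10^3 nm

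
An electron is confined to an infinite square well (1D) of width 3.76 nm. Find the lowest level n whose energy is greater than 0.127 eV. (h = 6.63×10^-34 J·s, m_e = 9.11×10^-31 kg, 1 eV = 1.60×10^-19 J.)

E_1 = h²/(8m_eL²) = 4.266×10^-21 J = 0.02666 eV.
Need n² > 0.127/0.02666 = 4.764, i.e. n > 2.183.
The smallest integer satisfying this is n = 3.

n = 3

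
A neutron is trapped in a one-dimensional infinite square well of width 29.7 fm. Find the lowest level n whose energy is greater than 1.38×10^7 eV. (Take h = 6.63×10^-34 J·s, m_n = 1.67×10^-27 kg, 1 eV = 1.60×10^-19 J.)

E_1 = h²/(8m_nL²) = 3.730×10^-14 J = 2.331×10^5 eV.
Need n² > 1.38×10^7/2.331×10^5 = 59.20, i.e. n > 7.694.
The smallest integer satisfying this is n = 8.

n = 8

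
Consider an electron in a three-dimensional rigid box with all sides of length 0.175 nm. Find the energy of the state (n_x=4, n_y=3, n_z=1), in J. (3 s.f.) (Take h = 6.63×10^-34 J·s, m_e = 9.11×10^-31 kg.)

For a 3D rectangular well E = (h²/8m_e)·Σ n_i²/L_i² = (6.63×10^-34)²/(8·9.11×10^-31) · [4²/(0.175 nm)² + 3²/(0.175 nm)² + 1²/(0.175 nm)²].
Evaluating gives E = 5.12×10^-17 J.

E = 5.12×10^-17 J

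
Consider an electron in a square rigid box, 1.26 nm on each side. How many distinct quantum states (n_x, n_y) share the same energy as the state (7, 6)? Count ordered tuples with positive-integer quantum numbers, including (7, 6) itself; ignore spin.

The level has n_x² + n_y² = 85. The ordered positive-integer solutions are (2, 9), (6, 7), (7, 6), (9, 2).
That gives 4 states.

degeneracy = 4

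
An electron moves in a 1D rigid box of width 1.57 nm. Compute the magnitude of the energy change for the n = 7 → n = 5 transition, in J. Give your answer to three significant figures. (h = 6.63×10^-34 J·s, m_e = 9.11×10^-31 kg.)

E_1 = h²/(8m_eL²) = 2.447×10^-20 J.
|ΔE| = |7² − 5²|·E_1 = 24·2.447×10^-20 J = 5.87×10^-19 J.

|ΔE| = 5.87×10^-19 J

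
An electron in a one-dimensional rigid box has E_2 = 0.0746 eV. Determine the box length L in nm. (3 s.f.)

L = 4.49 nm

From E_n = n²h²/(8m_eL²), L = n·h/√(8m_eE_n).
E_2 = 0.0746 eV = 1.195×10^-20 J, so L = 2·6.626×10^-34/√(8·9.109×10^-31·1.195×10^-20) = 4.49×10^-9 m = 4.49 nm.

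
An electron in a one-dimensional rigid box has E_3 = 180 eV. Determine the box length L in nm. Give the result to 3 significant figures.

L = 0.137 nm

From E_n = n²h²/(8m_eL²), L = n·h/√(8m_eE_n).
E_3 = 180 eV = 2.884×10^-17 J, so L = 3·6.626×10^-34/√(8·9.109×10^-31·2.884×10^-17) = 1.37×10^-10 m = 0.137 nm.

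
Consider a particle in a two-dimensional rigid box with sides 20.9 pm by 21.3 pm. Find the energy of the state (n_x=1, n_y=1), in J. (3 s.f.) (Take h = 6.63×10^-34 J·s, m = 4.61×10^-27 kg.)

E = 5.36×10^-20 J

For a 2D rectangular well E = (h²/8m)·Σ n_i²/L_i² = (6.63×10^-34)²/(8·4.61×10^-27) · [1²/(20.9 pm)² + 1²/(21.3 pm)²].
Evaluating gives E = 5.36×10^-20 J.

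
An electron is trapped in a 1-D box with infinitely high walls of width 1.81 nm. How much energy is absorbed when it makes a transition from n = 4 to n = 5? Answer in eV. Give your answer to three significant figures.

E_1 = h²/(8m_eL²) = 1.839×10^-20 J.
|ΔE| = |4² − 5²|·E_1 = 9·1.839×10^-20 J = 1.655×10^-19 J = 1.03 eV.

|ΔE| = 1.03 eV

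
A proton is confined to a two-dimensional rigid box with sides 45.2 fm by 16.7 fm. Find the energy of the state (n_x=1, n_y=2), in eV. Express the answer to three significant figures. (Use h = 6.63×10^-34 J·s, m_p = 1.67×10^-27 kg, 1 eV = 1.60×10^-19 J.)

For a 2D rectangular well E = (h²/8m_p)·Σ n_i²/L_i² = (6.63×10^-34)²/(8·1.67×10^-27) · [1²/(45.2 fm)² + 2²/(16.7 fm)²].
Evaluating gives E = 4.880×10^-13 J = 3.05×10^6 eV.

E = 3.05×10^6 eV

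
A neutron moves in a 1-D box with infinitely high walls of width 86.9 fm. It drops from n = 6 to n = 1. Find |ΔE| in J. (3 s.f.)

E_1 = h²/(8m_nL²) = 4.339×10^-15 J.
|ΔE| = |6² − 1²|·E_1 = 35·4.339×10^-15 J = 1.52×10^-13 J.

|ΔE| = 1.52×10^-13 J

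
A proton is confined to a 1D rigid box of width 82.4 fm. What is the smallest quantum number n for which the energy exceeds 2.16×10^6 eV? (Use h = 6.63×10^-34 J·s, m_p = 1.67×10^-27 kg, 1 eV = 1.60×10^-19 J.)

E_1 = h²/(8m_pL²) = 4.846×10^-15 J = 3.029×10^4 eV.
Need n² > 2.16×10^6/3.029×10^4 = 71.31, i.e. n > 8.445.
The smallest integer satisfying this is n = 9.

n = 9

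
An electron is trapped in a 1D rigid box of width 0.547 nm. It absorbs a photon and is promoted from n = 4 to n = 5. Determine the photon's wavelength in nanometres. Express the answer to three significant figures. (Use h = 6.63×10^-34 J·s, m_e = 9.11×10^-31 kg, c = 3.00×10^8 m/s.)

λ = 110 nm

E_1 = h²/(8m_eL²) = 2.016×10^-19 J, so ΔE = (5² − 4²)E_1 = 1.814×10^-18 J.
λ = hc/ΔE = (6.63×10^-34·3.00×10^8)/1.814×10^-18 = 1.10×10^-7 m = 110 nm.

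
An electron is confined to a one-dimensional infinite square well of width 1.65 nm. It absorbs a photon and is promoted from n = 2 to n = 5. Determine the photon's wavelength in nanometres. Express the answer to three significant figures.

E_1 = h²/(8m_eL²) = 2.213×10^-20 J, so ΔE = (5² − 2²)E_1 = 4.647×10^-19 J.
λ = hc/ΔE = (6.626×10^-34·2.998×10^8)/4.647×10^-19 = 4.27×10^-7 m = 427 nm.

λ = 427 nm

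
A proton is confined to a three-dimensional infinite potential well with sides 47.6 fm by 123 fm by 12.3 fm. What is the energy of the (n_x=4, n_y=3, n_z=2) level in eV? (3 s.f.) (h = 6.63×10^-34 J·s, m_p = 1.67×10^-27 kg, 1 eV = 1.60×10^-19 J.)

For a 3D rectangular well E = (h²/8m_p)·Σ n_i²/L_i² = (6.63×10^-34)²/(8·1.67×10^-27) · [4²/(47.6 fm)² + 3²/(123 fm)² + 2²/(12.3 fm)²].
Evaluating gives E = 1.122×10^-12 J = 7.01×10^6 eV.

E = 7.01×10^6 eV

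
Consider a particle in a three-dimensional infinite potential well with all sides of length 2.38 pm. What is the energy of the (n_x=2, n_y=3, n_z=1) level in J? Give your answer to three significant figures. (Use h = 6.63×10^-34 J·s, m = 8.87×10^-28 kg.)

E = 1.53×10^-16 J

For a 3D rectangular well E = (h²/8m)·Σ n_i²/L_i² = (6.63×10^-34)²/(8·8.87×10^-28) · [2²/(2.38 pm)² + 3²/(2.38 pm)² + 1²/(2.38 pm)²].
Evaluating gives E = 1.53×10^-16 J.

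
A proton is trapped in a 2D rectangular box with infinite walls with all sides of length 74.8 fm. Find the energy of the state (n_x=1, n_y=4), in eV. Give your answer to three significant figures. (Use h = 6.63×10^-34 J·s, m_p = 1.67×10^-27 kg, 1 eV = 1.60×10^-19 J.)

E = 6.25×10^5 eV

For a 2D rectangular well E = (h²/8m_p)·Σ n_i²/L_i² = (6.63×10^-34)²/(8·1.67×10^-27) · [1²/(74.8 fm)² + 4²/(74.8 fm)²].
Evaluating gives E = 9.997×10^-14 J = 6.25×10^5 eV.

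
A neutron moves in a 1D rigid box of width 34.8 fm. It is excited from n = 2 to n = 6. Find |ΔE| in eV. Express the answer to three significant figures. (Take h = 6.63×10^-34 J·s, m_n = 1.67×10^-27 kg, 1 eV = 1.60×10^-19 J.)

E_1 = h²/(8m_nL²) = 2.717×10^-14 J.
|ΔE| = |2² − 6²|·E_1 = 32·2.717×10^-14 J = 8.694×10^-13 J = 5.43×10^6 eV.

|ΔE| = 5.43×10^6 eV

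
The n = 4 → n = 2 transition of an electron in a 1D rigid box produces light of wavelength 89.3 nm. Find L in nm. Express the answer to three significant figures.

The photon carries ΔE = hc/λ = 6.626×10^-34·2.998×10^8/8.93×10^-8 m = 2.224×10^-18 J.
Since ΔE = (4² − 2²)E_1, E_1 = 1.853×10^-19 J, and L = h/√(8m_eE_1) = 5.70×10^-10 m = 0.570 nm.

L = 0.570 nm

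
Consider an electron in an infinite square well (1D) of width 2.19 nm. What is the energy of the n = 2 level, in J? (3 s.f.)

E_2 = 5.02×10^-20 J

For an infinite well E_n = n²h²/(8m_eL²), so E_1 = h²/(8m_eL²) = (6.626×10^-34)²/(8·9.109×10^-31·(2.19×10^-9 m)²) = 1.256×10^-20 J.
Then E_2 = 2²·E_1 = 4·1.256×10^-20 J = 5.02×10^-20 J.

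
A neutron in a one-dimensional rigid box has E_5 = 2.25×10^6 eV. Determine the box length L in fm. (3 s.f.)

L = 47.7 fm

From E_n = n²h²/(8m_nL²), L = n·h/√(8m_nE_n).
E_5 = 2.25×10^6 eV = 3.604×10^-13 J, so L = 5·6.626×10^-34/√(8·1.675×10^-27·3.604×10^-13) = 4.77×10^-14 m = 47.7 fm.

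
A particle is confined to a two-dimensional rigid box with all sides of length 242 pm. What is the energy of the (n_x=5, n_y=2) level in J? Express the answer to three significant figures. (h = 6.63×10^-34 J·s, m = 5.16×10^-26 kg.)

For a 2D rectangular well E = (h²/8m)·Σ n_i²/L_i² = (6.63×10^-34)²/(8·5.16×10^-26) · [5²/(242 pm)² + 2²/(242 pm)²].
Evaluating gives E = 5.27×10^-22 J.

E = 5.27×10^-22 J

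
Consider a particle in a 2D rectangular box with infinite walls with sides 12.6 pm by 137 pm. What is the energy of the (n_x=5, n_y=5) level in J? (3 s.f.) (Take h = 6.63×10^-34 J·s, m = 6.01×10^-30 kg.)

For a 2D rectangular well E = (h²/8m)·Σ n_i²/L_i² = (6.63×10^-34)²/(8·6.01×10^-30) · [5²/(12.6 pm)² + 5²/(137 pm)²].
Evaluating gives E = 1.45×10^-15 J.

E = 1.45×10^-15 J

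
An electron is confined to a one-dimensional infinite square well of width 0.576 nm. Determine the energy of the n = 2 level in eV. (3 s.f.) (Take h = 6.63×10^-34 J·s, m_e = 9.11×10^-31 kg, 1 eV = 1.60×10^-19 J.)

For an infinite well E_n = n²h²/(8m_eL²), so E_1 = h²/(8m_eL²) = (6.63×10^-34)²/(8·9.11×10^-31·(5.76×10^-10 m)²) = 1.818×10^-19 J.
Then E_2 = 2²·E_1 = 4·1.818×10^-19 J = 7.272×10^-19 J.
Converting, E_2 = 7.272×10^-19 J / (1.60×10^-19 J/eV) = 4.54 eV.

E_2 = 4.54 eV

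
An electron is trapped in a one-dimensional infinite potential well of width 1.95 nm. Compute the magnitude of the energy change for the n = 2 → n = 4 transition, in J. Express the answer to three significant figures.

|ΔE| = 1.90×10^-19 J

E_1 = h²/(8m_eL²) = 1.584×10^-20 J.
|ΔE| = |2² − 4²|·E_1 = 12·1.584×10^-20 J = 1.90×10^-19 J.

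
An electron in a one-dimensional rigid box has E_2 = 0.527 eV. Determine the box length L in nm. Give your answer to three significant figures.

From E_n = n²h²/(8m_eL²), L = n·h/√(8m_eE_n).
E_2 = 0.527 eV = 8.443×10^-20 J, so L = 2·6.626×10^-34/√(8·9.109×10^-31·8.443×10^-20) = 1.69×10^-9 m = 1.69 nm.

L = 1.69 nm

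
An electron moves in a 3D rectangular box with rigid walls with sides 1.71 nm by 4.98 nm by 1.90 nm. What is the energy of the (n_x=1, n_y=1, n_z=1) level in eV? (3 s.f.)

E = 0.248 eV

For a 3D rectangular well E = (h²/8m_e)·Σ n_i²/L_i² = (6.626×10^-34)²/(8·9.109×10^-31) · [1²/(1.71 nm)² + 1²/(4.98 nm)² + 1²/(1.90 nm)²].
Evaluating gives E = 3.972×10^-20 J = 0.248 eV.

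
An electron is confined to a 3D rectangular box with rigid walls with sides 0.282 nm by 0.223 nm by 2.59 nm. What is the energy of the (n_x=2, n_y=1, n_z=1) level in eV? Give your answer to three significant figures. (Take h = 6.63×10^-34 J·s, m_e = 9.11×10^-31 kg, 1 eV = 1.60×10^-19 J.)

For a 3D rectangular well E = (h²/8m_e)·Σ n_i²/L_i² = (6.63×10^-34)²/(8·9.11×10^-31) · [2²/(0.282 nm)² + 1²/(0.223 nm)² + 1²/(2.59 nm)²].
Evaluating gives E = 4.256×10^-18 J = 26.6 eV.

E = 26.6 eV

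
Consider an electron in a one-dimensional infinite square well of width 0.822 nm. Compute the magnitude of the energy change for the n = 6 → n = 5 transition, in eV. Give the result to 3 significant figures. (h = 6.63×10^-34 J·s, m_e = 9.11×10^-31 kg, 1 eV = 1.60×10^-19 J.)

|ΔE| = 6.14 eV

E_1 = h²/(8m_eL²) = 8.926×10^-20 J.
|ΔE| = |6² − 5²|·E_1 = 11·8.926×10^-20 J = 9.819×10^-19 J = 6.14 eV.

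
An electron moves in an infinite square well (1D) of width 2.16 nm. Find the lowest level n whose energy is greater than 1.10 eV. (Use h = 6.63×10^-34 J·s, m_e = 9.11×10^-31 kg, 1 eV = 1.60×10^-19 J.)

n = 4

E_1 = h²/(8m_eL²) = 1.293×10^-20 J = 0.08081 eV.
Need n² > 1.10/0.08081 = 13.61, i.e. n > 3.689.
The smallest integer satisfying this is n = 4.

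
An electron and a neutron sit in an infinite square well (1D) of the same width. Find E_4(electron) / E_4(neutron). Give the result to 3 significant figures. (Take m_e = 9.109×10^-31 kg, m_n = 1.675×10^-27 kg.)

1.84×10^3

E_n ∝ 1/m at fixed n and L, so the ratio is m_n/m_e = 1.675×10^-27/9.109×10^-31 = 1.84×10^3.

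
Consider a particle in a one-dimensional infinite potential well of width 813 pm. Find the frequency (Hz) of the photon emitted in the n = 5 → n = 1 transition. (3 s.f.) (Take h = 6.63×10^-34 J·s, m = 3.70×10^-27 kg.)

f = 8.13×10^11 Hz

E_1 = h²/(8mL²) = 2.247×10^-23 J and ΔE = (5² − 1²)E_1 = 5.393×10^-22 J.
f = ΔE/h = 5.393×10^-22/6.63×10^-34 = 8.13×10^11 Hz.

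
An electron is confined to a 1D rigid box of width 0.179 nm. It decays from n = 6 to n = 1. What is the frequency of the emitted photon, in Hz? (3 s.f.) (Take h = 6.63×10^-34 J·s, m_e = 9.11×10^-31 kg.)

f = 9.94×10^16 Hz

E_1 = h²/(8m_eL²) = 1.882×10^-18 J and ΔE = (6² − 1²)E_1 = 6.587×10^-17 J.
f = ΔE/h = 6.587×10^-17/6.63×10^-34 = 9.94×10^16 Hz.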